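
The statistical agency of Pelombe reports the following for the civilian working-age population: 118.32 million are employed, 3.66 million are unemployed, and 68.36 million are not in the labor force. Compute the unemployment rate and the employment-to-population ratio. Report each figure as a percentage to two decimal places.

Labor force = employed + unemployed = 118.32 + 3.66 = 121.98 million.
Working-age population = 121.98 + 68.36 = 190.34 million.
Unemployment rate = 3.66 / 121.98 = 3.00%.
Employment-population ratio = 118.32 / 190.34 = 62.16%.

Unemployment rate ≈ 3.00%; employment-population ratio ≈ 62.16%.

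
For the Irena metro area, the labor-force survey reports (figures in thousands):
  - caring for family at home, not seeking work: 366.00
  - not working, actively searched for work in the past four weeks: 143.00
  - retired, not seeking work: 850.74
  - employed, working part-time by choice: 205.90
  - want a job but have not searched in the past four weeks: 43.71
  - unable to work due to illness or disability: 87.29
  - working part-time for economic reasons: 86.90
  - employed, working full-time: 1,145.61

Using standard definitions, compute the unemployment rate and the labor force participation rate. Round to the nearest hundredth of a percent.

Employed = 205.90 + 86.90 + 1,145.61 = 1,438.41 thousand (anyone who worked, including part-time for economic reasons, counts as employed).
Unemployed = 143.00 thousand.
Labor force = 1,438.41 + 143.00 = 1,581.41 thousand.
Not in labor force = 366.00 + 850.74 + 43.71 + 87.29 = 1,347.74 thousand (those not working and not actively searching are outside the labor force — including those who want a job but have given up searching).
Civilian working-age population = 1,581.41 + 1,347.74 = 2,929.15 thousand.
Unemployment rate = 143.00 / 1,581.41 = 9.04%.
Labor force participation rate = 1,581.41 / 2,929.15 = 53.99%.

Unemployment rate ≈ 9.04%; labor force participation rate ≈ 53.99%.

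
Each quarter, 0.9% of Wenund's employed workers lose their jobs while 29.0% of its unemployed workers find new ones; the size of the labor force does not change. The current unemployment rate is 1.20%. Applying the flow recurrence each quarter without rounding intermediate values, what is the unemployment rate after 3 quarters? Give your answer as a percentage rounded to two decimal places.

With a fixed labor force, u_{t+1} = u_t + s·(1−u_t) − f·u_t = u_t·(1−s−f) + s.
Here 1−s−f = 0.701 and s = 0.009.
u_1 = 0.012000 × 0.701 + 0.009 = 0.017412.
u_2 = 0.017412 × 0.701 + 0.009 = 0.021206.
u_3 = 0.021206 × 0.701 + 0.009 = 0.023865.

Unemployment rate after three quarters ≈ 2.39%.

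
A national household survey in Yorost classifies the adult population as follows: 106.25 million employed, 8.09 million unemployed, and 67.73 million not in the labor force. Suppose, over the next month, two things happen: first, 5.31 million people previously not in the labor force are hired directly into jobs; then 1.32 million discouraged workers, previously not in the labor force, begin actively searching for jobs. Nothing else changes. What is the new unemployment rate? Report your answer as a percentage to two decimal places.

Initially, labor force = 106.25 + 8.09 = 114.34 million, so u = 8.09/114.34 = 7.08%.
After the first change, employed and labor force both rise by 5.31; unemployed unchanged → E = 111.56, U = 8.09, labor force = 119.65 million.
After the second change, unemployed and labor force both rise by 1.32 → E = 111.56, U = 9.41, labor force = 120.97 million.
New unemployment rate = 9.41 / 120.97 = 7.78%.

New unemployment rate ≈ 7.78%.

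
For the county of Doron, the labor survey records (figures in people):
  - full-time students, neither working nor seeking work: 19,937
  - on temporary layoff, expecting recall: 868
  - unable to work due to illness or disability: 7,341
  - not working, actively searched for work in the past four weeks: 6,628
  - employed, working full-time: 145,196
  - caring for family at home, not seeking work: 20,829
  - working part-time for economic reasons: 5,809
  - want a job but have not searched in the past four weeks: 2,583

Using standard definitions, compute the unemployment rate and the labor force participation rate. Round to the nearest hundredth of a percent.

Employed = 145,196 + 5,809 = 151,005 (anyone who worked, including part-time for economic reasons, counts as employed).
Unemployed = 868 + 6,628 = 7,496 (jobless and actively searching, or on temporary layoff).
Labor force = 151,005 + 7,496 = 158,501.
Not in labor force = 19,937 + 7,341 + 20,829 + 2,583 = 50,690 (those not working and not actively searching are outside the labor force — including those who want a job but have given up searching).
Civilian working-age population = 158,501 + 50,690 = 209,191.
Unemployment rate = 7,496 / 158,501 = 4.73%.
Labor force participation rate = 158,501 / 209,191 = 75.77%.

Unemployment rate ≈ 4.73%; labor force participation rate ≈ 75.77%.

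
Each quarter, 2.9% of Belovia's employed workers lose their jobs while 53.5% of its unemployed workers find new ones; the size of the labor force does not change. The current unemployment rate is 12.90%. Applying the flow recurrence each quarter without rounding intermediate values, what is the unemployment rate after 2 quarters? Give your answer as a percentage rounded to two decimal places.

With a fixed labor force, u_{t+1} = u_t + s·(1−u_t) − f·u_t = u_t·(1−s−f) + s.
Here 1−s−f = 0.436 and s = 0.029.
u_1 = 0.129000 × 0.436 + 0.029 = 0.085244.
u_2 = 0.085244 × 0.436 + 0.029 = 0.066166.

Unemployment rate after two quarters ≈ 6.62%.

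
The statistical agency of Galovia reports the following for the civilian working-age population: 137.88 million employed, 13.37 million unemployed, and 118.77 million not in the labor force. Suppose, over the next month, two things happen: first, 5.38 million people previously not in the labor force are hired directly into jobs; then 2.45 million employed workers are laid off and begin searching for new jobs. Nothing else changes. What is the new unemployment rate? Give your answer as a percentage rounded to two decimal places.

Initially, labor force = 137.88 + 13.37 = 151.25 million, so u = 13.37/151.25 = 8.84%.
After the first change, employed and labor force both rise by 5.38; unemployed unchanged → E = 143.26, U = 13.37, labor force = 156.63 million.
After the second change, employed falls and unemployed rises by 2.45; labor force unchanged → E = 140.81, U = 15.82, labor force = 156.63 million.
New unemployment rate = 15.82 / 156.63 = 10.10%.

New unemployment rate ≈ 10.10%.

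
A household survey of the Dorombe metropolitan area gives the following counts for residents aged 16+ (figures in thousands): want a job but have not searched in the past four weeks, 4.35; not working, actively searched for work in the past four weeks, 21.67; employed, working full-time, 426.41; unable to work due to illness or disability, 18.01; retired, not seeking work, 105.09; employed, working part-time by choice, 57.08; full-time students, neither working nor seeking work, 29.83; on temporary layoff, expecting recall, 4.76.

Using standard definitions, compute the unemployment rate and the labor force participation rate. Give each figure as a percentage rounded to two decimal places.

Unemployment rate ≈ 5.18%; labor force participation rate ≈ 76.43%.

Employed = 426.41 + 57.08 = 483.49 thousand.
Unemployed = 21.67 + 4.76 = 26.43 thousand (jobless and actively searching, or on temporary layoff).
Labor force = 483.49 + 26.43 = 509.92 thousand.
Not in labor force = 4.35 + 18.01 + 105.09 + 29.83 = 157.28 thousand (those not working and not actively searching are outside the labor force — including those who want a job but have given up searching).
Civilian working-age population = 509.92 + 157.28 = 667.20 thousand.
Unemployment rate = 26.43 / 509.92 = 5.18%.
Labor force participation rate = 509.92 / 667.20 = 76.43%.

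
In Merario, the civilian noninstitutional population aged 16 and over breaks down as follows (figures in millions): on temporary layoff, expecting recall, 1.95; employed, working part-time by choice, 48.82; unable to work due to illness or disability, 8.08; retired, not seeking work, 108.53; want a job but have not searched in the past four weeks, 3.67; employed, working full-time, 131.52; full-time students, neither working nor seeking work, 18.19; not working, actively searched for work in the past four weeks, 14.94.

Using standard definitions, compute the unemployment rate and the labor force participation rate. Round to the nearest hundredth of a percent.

Unemployment rate ≈ 8.56%; labor force participation rate ≈ 58.75%.

Employed = 48.82 + 131.52 = 180.34 million.
Unemployed = 1.95 + 14.94 = 16.89 million (jobless and actively searching, or on temporary layoff).
Labor force = 180.34 + 16.89 = 197.23 million.
Not in labor force = 8.08 + 108.53 + 3.67 + 18.19 = 138.47 million (those not working and not actively searching are outside the labor force — including those who want a job but have given up searching).
Civilian working-age population = 197.23 + 138.47 = 335.70 million.
Unemployment rate = 16.89 / 197.23 = 8.56%.
Labor force participation rate = 197.23 / 335.70 = 58.75%.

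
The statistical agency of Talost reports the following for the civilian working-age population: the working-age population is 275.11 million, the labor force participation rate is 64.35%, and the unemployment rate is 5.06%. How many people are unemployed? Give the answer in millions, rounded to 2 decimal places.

Labor force = 0.6435 × 275.11 = 177.03 million.
Unemployed = 0.0506 × 177.03 ≈ 8.96 million.

About 8.96 million are unemployed.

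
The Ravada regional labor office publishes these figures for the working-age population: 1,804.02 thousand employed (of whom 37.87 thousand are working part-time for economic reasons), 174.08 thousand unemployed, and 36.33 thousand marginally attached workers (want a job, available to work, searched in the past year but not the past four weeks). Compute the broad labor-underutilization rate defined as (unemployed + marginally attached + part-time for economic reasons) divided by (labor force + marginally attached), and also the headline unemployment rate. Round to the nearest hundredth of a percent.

Broad underutilization rate ≈ 12.33%; headline unemployment rate ≈ 8.80%.

Labor force = 1,804.02 + 174.08 = 1,978.10 thousand.
Numerator = 174.08 + 36.33 + 37.87 = 248.28 thousand.
Denominator = 1,978.10 + 36.33 = 2,014.43 thousand.
Broad rate = 248.28 / 2,014.43 = 12.33%.
Headline unemployment rate = 174.08 / 1,978.10 = 8.80%.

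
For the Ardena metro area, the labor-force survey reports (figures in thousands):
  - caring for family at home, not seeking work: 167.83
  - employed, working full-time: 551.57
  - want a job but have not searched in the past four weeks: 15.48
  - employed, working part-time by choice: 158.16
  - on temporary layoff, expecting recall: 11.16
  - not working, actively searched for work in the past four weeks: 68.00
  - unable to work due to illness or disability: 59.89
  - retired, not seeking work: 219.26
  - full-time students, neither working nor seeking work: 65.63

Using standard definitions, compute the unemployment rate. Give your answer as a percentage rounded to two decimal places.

Employed = 551.57 + 158.16 = 709.73 thousand.
Unemployed = 11.16 + 68.00 = 79.16 thousand (jobless and actively searching, or on temporary layoff).
Labor force = 709.73 + 79.16 = 788.89 thousand.
Unemployment rate = 79.16 / 788.89 = 10.03%.

Unemployment rate ≈ 10.03%.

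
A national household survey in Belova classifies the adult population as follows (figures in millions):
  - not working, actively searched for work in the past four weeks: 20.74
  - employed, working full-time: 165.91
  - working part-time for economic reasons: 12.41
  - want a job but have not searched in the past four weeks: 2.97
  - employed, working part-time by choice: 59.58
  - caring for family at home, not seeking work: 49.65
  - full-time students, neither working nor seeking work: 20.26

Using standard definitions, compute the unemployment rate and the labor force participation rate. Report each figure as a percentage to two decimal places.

Employed = 165.91 + 12.41 + 59.58 = 237.90 million (anyone who worked, including part-time for economic reasons, counts as employed).
Unemployed = 20.74 million.
Labor force = 237.90 + 20.74 = 258.64 million.
Not in labor force = 2.97 + 49.65 + 20.26 = 72.88 million (those not working and not actively searching are outside the labor force — including those who want a job but have given up searching).
Civilian working-age population = 258.64 + 72.88 = 331.52 million.
Unemployment rate = 20.74 / 258.64 = 8.02%.
Labor force participation rate = 258.64 / 331.52 = 78.02%.

Unemployment rate ≈ 8.02%; labor force participation rate ≈ 78.02%.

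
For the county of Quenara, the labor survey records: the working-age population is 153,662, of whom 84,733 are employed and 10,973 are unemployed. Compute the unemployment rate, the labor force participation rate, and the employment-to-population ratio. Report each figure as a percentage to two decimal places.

Labor force = employed + unemployed = 84,733 + 10,973 = 95,706.
Unemployment rate = 10,973 / 95,706 = 11.47%.
Labor force participation rate = 95,706 / 153,662 = 62.28%.
Employment-population ratio = 84,733 / 153,662 = 55.14%.

Unemployment rate ≈ 11.47%; labor force participation rate ≈ 62.28%; employment-population ratio ≈ 55.14%.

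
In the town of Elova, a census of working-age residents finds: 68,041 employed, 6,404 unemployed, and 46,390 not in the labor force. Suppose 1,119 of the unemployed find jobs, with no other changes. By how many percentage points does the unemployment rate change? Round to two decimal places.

The unemployment rate changes by −1.50 percentage points.

Initially, labor force = 68,041 + 6,404 = 74,445, so u = 6,404/74,445 = 8.60%.
After the change, unemployed falls and employed rises by 1,119; labor force unchanged → E = 69,160, U = 5,285, labor force = 74,445.
New unemployment rate = 5,285 / 74,445 = 7.10%.
Change = 7.10% − 8.60% = −1.50 percentage points.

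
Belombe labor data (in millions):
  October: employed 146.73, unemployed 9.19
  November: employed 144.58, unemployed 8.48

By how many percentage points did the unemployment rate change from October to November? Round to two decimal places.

The unemployment rate changed by −0.35 percentage points.

October: labor force = 146.73 + 9.19 = 155.92; u = 9.19/155.92 = 5.89%.
November: labor force = 144.58 + 8.48 = 153.06; u = 8.48/153.06 = 5.54%.
Change = 5.54% − 5.89% = −0.35 pp.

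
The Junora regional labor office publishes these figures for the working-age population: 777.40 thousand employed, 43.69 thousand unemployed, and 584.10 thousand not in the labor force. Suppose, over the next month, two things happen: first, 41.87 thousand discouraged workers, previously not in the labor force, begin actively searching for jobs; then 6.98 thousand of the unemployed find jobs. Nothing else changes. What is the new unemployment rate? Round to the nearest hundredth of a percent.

New unemployment rate ≈ 9.11%.

Initially, labor force = 777.40 + 43.69 = 821.09 thousand, so u = 43.69/821.09 = 5.32%.
After the first change, unemployed and labor force both rise by 41.87 → E = 777.40, U = 85.56, labor force = 862.96 thousand.
After the second change, unemployed falls and employed rises by 6.98; labor force unchanged → E = 784.38, U = 78.58, labor force = 862.96 thousand.
New unemployment rate = 78.58 / 862.96 = 9.11%.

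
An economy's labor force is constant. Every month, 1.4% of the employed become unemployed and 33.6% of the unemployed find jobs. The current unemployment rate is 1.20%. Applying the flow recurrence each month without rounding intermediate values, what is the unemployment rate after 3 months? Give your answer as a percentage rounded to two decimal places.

With a fixed labor force, u_{t+1} = u_t + s·(1−u_t) − f·u_t = u_t·(1−s−f) + s.
Here 1−s−f = 0.650 and s = 0.014.
u_1 = 0.012000 × 0.650 + 0.014 = 0.021800.
u_2 = 0.021800 × 0.650 + 0.014 = 0.028170.
u_3 = 0.028170 × 0.650 + 0.014 = 0.032310.

Unemployment rate after three months ≈ 3.23%.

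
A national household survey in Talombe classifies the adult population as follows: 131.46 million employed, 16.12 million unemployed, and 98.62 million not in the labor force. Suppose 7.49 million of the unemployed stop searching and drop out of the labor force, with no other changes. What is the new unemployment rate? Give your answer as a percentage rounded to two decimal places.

New unemployment rate ≈ 6.16%.

Initially, labor force = 131.46 + 16.12 = 147.58 million, so u = 16.12/147.58 = 10.92%.
After the change, unemployed and labor force both fall by 7.49 → E = 131.46, U = 8.63, labor force = 140.09 million.
New unemployment rate = 8.63 / 140.09 = 6.16%.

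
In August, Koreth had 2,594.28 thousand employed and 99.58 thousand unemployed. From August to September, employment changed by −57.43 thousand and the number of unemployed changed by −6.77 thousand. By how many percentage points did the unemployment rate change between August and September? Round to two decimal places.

The unemployment rate changed by −0.17 percentage points.

August: labor force = 2,594.28 + 99.58 = 2,693.86; u = 99.58/2,693.86 = 3.70%.
September: labor force = 2,536.85 + 92.81 = 2,629.66; u = 92.81/2,629.66 = 3.53%.
Change = 3.53% − 3.70% = −0.17 pp.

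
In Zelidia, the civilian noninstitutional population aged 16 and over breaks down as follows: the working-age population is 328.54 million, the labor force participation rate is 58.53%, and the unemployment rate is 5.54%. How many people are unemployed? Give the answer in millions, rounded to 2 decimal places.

About 10.65 million are unemployed.

Labor force = 0.5853 × 328.54 = 192.29 million.
Unemployed = 0.0554 × 192.29 ≈ 10.65 million.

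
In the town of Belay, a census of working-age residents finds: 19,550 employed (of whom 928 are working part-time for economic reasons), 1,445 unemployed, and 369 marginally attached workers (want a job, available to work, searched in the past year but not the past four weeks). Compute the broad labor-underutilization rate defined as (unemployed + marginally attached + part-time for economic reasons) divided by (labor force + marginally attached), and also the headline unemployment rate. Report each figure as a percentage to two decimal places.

Broad underutilization rate ≈ 12.83%; headline unemployment rate ≈ 6.88%.

Labor force = 19,550 + 1,445 = 20,995.
Numerator = 1,445 + 369 + 928 = 2,742.
Denominator = 20,995 + 369 = 21,364.
Broad rate = 2,742 / 21,364 = 12.83%.
Headline unemployment rate = 1,445 / 20,995 = 6.88%.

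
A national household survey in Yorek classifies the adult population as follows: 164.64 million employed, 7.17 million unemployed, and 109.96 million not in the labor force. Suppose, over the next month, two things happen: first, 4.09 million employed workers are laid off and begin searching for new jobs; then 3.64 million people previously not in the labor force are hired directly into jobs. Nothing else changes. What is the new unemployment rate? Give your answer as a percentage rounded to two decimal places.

New unemployment rate ≈ 6.42%.

Initially, labor force = 164.64 + 7.17 = 171.81 million, so u = 7.17/171.81 = 4.17%.
After the first change, employed falls and unemployed rises by 4.09; labor force unchanged → E = 160.55, U = 11.26, labor force = 171.81 million.
After the second change, employed and labor force both rise by 3.64; unemployed unchanged → E = 164.19, U = 11.26, labor force = 175.45 million.
New unemployment rate = 11.26 / 175.45 = 6.42%.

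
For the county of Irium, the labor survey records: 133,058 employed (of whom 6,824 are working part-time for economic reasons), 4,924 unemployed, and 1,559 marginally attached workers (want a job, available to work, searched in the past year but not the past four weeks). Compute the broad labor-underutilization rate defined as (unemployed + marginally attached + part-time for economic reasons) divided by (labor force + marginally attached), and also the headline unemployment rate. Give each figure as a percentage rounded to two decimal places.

Labor force = 133,058 + 4,924 = 137,982.
Numerator = 4,924 + 1,559 + 6,824 = 13,307.
Denominator = 137,982 + 1,559 = 139,541.
Broad rate = 13,307 / 139,541 = 9.54%.
Headline unemployment rate = 4,924 / 137,982 = 3.57%.

Broad underutilization rate ≈ 9.54%; headline unemployment rate ≈ 3.57%.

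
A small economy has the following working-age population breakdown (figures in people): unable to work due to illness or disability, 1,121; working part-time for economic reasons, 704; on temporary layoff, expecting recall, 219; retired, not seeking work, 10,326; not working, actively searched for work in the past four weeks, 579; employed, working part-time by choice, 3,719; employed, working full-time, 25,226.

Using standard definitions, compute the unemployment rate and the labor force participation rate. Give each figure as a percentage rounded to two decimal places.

Unemployment rate ≈ 2.62%; labor force participation rate ≈ 72.68%.

Employed = 704 + 3,719 + 25,226 = 29,649 (anyone who worked, including part-time for economic reasons, counts as employed).
Unemployed = 219 + 579 = 798 (jobless and actively searching, or on temporary layoff).
Labor force = 29,649 + 798 = 30,447.
Not in labor force = 1,121 + 10,326 = 11,447 (those not working and not actively searching are outside the labor force).
Civilian working-age population = 30,447 + 11,447 = 41,894.
Unemployment rate = 798 / 30,447 = 2.62%.
Labor force participation rate = 30,447 / 41,894 = 72.68%.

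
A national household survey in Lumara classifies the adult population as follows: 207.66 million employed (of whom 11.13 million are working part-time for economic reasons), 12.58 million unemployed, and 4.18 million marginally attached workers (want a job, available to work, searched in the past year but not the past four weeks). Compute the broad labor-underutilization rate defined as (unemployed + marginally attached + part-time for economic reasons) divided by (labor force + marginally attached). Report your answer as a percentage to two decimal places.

Labor force = 207.66 + 12.58 = 220.24 million.
Numerator = 12.58 + 4.18 + 11.13 = 27.89 million.
Denominator = 220.24 + 4.18 = 224.42 million.
Broad rate = 27.89 / 224.42 = 12.43%.

Broad underutilization rate ≈ 12.43%.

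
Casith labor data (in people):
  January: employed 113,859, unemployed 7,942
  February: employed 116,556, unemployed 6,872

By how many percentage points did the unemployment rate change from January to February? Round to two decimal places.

January: labor force = 113,859 + 7,942 = 121,801; u = 7,942/121,801 = 6.52%.
February: labor force = 116,556 + 6,872 = 123,428; u = 6,872/123,428 = 5.57%.
Change = 5.57% − 6.52% = −0.95 pp.

The unemployment rate changed by −0.95 percentage points.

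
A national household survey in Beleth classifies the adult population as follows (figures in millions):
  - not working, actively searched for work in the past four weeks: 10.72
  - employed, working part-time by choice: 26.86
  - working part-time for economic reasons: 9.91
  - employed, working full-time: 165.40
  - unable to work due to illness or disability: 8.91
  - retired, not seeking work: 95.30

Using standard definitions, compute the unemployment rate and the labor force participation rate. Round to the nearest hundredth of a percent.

Unemployment rate ≈ 5.04%; labor force participation rate ≈ 67.14%.

Employed = 26.86 + 9.91 + 165.40 = 202.17 million (anyone who worked, including part-time for economic reasons, counts as employed).
Unemployed = 10.72 million.
Labor force = 202.17 + 10.72 = 212.89 million.
Not in labor force = 8.91 + 95.30 = 104.21 million (those not working and not actively searching are outside the labor force).
Civilian working-age population = 212.89 + 104.21 = 317.10 million.
Unemployment rate = 10.72 / 212.89 = 5.04%.
Labor force participation rate = 212.89 / 317.10 = 67.14%.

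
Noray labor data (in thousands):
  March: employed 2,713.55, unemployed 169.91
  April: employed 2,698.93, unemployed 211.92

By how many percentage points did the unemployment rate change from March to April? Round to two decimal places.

The unemployment rate changed by +1.39 percentage points.

March: labor force = 2,713.55 + 169.91 = 2,883.46; u = 169.91/2,883.46 = 5.89%.
April: labor force = 2,698.93 + 211.92 = 2,910.85; u = 211.92/2,910.85 = 7.28%.
Change = 7.28% − 5.89% = +1.39 pp.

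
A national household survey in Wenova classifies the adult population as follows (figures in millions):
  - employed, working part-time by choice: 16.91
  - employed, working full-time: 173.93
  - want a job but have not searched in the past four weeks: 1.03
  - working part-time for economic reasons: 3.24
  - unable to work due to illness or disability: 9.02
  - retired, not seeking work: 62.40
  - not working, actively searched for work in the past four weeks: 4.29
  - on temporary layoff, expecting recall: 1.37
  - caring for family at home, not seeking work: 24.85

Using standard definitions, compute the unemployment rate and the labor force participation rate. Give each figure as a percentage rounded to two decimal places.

Employed = 16.91 + 173.93 + 3.24 = 194.08 million (anyone who worked, including part-time for economic reasons, counts as employed).
Unemployed = 4.29 + 1.37 = 5.66 million (jobless and actively searching, or on temporary layoff).
Labor force = 194.08 + 5.66 = 199.74 million.
Not in labor force = 1.03 + 9.02 + 62.40 + 24.85 = 97.30 million (those not working and not actively searching are outside the labor force — including those who want a job but have given up searching).
Civilian working-age population = 199.74 + 97.30 = 297.04 million.
Unemployment rate = 5.66 / 199.74 = 2.83%.
Labor force participation rate = 199.74 / 297.04 = 67.24%.

Unemployment rate ≈ 2.83%; labor force participation rate ≈ 67.24%.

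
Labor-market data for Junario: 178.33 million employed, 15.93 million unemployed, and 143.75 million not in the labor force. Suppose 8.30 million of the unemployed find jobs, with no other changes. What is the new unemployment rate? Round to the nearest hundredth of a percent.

Initially, labor force = 178.33 + 15.93 = 194.26 million, so u = 15.93/194.26 = 8.20%.
After the change, unemployed falls and employed rises by 8.30; labor force unchanged → E = 186.63, U = 7.63, labor force = 194.26 million.
New unemployment rate = 7.63 / 194.26 = 3.93%.

New unemployment rate ≈ 3.93%.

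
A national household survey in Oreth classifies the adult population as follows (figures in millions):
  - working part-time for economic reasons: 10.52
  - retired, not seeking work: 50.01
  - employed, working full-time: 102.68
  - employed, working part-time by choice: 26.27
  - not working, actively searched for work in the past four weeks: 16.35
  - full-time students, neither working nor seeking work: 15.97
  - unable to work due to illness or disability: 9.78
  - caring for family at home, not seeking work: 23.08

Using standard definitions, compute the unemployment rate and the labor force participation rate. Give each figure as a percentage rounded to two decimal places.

Employed = 10.52 + 102.68 + 26.27 = 139.47 million (anyone who worked, including part-time for economic reasons, counts as employed).
Unemployed = 16.35 million.
Labor force = 139.47 + 16.35 = 155.82 million.
Not in labor force = 50.01 + 15.97 + 9.78 + 23.08 = 98.84 million (those not working and not actively searching are outside the labor force).
Civilian working-age population = 155.82 + 98.84 = 254.66 million.
Unemployment rate = 16.35 / 155.82 = 10.49%.
Labor force participation rate = 155.82 / 254.66 = 61.19%.

Unemployment rate ≈ 10.49%; labor force participation rate ≈ 61.19%.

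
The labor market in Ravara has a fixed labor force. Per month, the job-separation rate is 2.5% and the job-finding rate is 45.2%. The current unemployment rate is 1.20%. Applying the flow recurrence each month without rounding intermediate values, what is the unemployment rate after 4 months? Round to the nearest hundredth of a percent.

With a fixed labor force, u_{t+1} = u_t + s·(1−u_t) − f·u_t = u_t·(1−s−f) + s.
Here 1−s−f = 0.523 and s = 0.025.
u_1 = 0.012000 × 0.523 + 0.025 = 0.031276.
u_2 = 0.031276 × 0.523 + 0.025 = 0.041357.
u_3 = 0.041357 × 0.523 + 0.025 = 0.046630.
u_4 = 0.046630 × 0.523 + 0.025 = 0.049387.

Unemployment rate after four months ≈ 4.94%.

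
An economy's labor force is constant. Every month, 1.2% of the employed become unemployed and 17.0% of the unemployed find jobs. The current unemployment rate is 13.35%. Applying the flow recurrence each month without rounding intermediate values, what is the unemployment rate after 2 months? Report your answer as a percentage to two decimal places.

With a fixed labor force, u_{t+1} = u_t + s·(1−u_t) − f·u_t = u_t·(1−s−f) + s.
Here 1−s−f = 0.818 and s = 0.012.
u_1 = 0.133500 × 0.818 + 0.012 = 0.121203.
u_2 = 0.121203 × 0.818 + 0.012 = 0.111144.

Unemployment rate after two months ≈ 11.11%.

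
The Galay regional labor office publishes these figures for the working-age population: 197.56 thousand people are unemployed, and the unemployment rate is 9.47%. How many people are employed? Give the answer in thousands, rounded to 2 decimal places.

About 1,888.61 thousand are employed.

Labor force = U / u = 197.56 / 0.0947 ≈ 2,086.17 thousand.
Employed = labor force − unemployed = 2,086.17 − 197.56 = 1,888.61 thousand.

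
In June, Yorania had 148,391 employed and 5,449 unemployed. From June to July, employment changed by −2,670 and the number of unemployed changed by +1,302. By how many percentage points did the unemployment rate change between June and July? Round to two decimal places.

June: labor force = 148,391 + 5,449 = 153,840; u = 5,449/153,840 = 3.54%.
July: labor force = 145,721 + 6,751 = 152,472; u = 6,751/152,472 = 4.43%.
Change = 4.43% − 3.54% = +0.89 pp.

The unemployment rate changed by +0.89 percentage points.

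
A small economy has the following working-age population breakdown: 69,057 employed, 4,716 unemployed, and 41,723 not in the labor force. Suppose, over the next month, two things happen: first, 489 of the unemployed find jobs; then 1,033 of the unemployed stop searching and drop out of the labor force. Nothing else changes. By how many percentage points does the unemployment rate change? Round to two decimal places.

Initially, labor force = 69,057 + 4,716 = 73,773, so u = 4,716/73,773 = 6.39%.
After the first change, unemployed falls and employed rises by 489; labor force unchanged → E = 69,546, U = 4,227, labor force = 73,773.
After the second change, unemployed and labor force both fall by 1,033 → E = 69,546, U = 3,194, labor force = 72,740.
New unemployment rate = 3,194 / 72,740 = 4.39%.
Change = 4.39% − 6.39% = −2.00 percentage points.

The unemployment rate changes by −2.00 percentage points.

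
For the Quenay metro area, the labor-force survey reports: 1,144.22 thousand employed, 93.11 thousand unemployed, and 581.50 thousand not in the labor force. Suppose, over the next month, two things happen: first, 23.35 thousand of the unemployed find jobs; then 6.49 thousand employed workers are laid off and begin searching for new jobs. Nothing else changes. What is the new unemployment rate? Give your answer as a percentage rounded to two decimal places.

New unemployment rate ≈ 6.16%.

Initially, labor force = 1,144.22 + 93.11 = 1,237.33 thousand, so u = 93.11/1,237.33 = 7.53%.
After the first change, unemployed falls and employed rises by 23.35; labor force unchanged → E = 1,167.57, U = 69.76, labor force = 1,237.33 thousand.
After the second change, employed falls and unemployed rises by 6.49; labor force unchanged → E = 1,161.08, U = 76.25, labor force = 1,237.33 thousand.
New unemployment rate = 76.25 / 1,237.33 = 6.16%.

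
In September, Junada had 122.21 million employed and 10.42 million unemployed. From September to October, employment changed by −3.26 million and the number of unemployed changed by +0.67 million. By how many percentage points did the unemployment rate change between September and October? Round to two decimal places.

September: labor force = 122.21 + 10.42 = 132.63; u = 10.42/132.63 = 7.86%.
October: labor force = 118.95 + 11.09 = 130.04; u = 11.09/130.04 = 8.53%.
Change = 8.53% − 7.86% = +0.67 pp.

The unemployment rate changed by +0.67 percentage points.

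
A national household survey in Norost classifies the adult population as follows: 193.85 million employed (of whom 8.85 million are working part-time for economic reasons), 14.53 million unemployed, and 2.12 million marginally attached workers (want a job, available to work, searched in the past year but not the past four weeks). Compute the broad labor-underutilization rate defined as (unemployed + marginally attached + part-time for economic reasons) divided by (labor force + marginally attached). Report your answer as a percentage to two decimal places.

Labor force = 193.85 + 14.53 = 208.38 million.
Numerator = 14.53 + 2.12 + 8.85 = 25.50 million.
Denominator = 208.38 + 2.12 = 210.50 million.
Broad rate = 25.50 / 210.50 = 12.11%.

Broad underutilization rate ≈ 12.11%.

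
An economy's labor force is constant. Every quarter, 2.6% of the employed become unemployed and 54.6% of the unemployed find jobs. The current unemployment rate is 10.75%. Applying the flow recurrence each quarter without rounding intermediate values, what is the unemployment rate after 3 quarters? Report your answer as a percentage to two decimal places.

With a fixed labor force, u_{t+1} = u_t + s·(1−u_t) − f·u_t = u_t·(1−s−f) + s.
Here 1−s−f = 0.428 and s = 0.026.
u_1 = 0.107500 × 0.428 + 0.026 = 0.072010.
u_2 = 0.072010 × 0.428 + 0.026 = 0.056820.
u_3 = 0.056820 × 0.428 + 0.026 = 0.050319.

Unemployment rate after three quarters ≈ 5.03%.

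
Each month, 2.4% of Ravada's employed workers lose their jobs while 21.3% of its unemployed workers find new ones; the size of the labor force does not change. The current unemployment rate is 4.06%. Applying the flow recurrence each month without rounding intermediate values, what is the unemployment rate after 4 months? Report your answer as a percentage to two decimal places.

Unemployment rate after four months ≈ 8.07%.

With a fixed labor force, u_{t+1} = u_t + s·(1−u_t) − f·u_t = u_t·(1−s−f) + s.
Here 1−s−f = 0.763 and s = 0.024.
u_1 = 0.040600 × 0.763 + 0.024 = 0.054978.
u_2 = 0.054978 × 0.763 + 0.024 = 0.065948.
u_3 = 0.065948 × 0.763 + 0.024 = 0.074318.
u_4 = 0.074318 × 0.763 + 0.024 = 0.080705.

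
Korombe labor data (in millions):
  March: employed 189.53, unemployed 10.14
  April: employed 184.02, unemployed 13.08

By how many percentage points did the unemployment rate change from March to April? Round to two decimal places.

March: labor force = 189.53 + 10.14 = 199.67; u = 10.14/199.67 = 5.08%.
April: labor force = 184.02 + 13.08 = 197.10; u = 13.08/197.10 = 6.64%.
Change = 6.64% − 5.08% = +1.56 pp.

The unemployment rate changed by +1.56 percentage points.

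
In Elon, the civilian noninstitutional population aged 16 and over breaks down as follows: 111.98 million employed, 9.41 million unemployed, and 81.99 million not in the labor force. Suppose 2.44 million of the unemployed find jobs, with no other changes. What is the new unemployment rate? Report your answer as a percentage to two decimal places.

Initially, labor force = 111.98 + 9.41 = 121.39 million, so u = 9.41/121.39 = 7.75%.
After the change, unemployed falls and employed rises by 2.44; labor force unchanged → E = 114.42, U = 6.97, labor force = 121.39 million.
New unemployment rate = 6.97 / 121.39 = 5.74%.

New unemployment rate ≈ 5.74%.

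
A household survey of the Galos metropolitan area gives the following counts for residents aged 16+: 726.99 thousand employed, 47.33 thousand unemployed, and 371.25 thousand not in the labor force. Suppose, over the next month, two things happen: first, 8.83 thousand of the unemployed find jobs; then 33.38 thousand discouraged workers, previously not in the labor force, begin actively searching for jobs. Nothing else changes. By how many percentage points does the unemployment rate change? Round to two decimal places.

Initially, labor force = 726.99 + 47.33 = 774.32 thousand, so u = 47.33/774.32 = 6.11%.
After the first change, unemployed falls and employed rises by 8.83; labor force unchanged → E = 735.82, U = 38.50, labor force = 774.32 thousand.
After the second change, unemployed and labor force both rise by 33.38 → E = 735.82, U = 71.88, labor force = 807.70 thousand.
New unemployment rate = 71.88 / 807.70 = 8.90%.
Change = 8.90% − 6.11% = +2.79 percentage points.

The unemployment rate changes by +2.79 percentage points.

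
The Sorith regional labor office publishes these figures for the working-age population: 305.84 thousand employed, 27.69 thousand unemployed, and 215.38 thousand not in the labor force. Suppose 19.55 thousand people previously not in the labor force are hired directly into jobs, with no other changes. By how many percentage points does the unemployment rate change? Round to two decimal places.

Initially, labor force = 305.84 + 27.69 = 333.53 thousand, so u = 27.69/333.53 = 8.30%.
After the change, employed and labor force both rise by 19.55; unemployed unchanged → E = 325.39, U = 27.69, labor force = 353.08 thousand.
New unemployment rate = 27.69 / 353.08 = 7.84%.
Change = 7.84% − 8.30% = −0.46 percentage points.

The unemployment rate changes by −0.46 percentage points.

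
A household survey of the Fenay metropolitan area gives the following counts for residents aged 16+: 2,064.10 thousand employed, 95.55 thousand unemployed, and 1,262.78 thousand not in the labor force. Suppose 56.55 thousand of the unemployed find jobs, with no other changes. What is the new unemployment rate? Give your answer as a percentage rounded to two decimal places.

Initially, labor force = 2,064.10 + 95.55 = 2,159.65 thousand, so u = 95.55/2,159.65 = 4.42%.
After the change, unemployed falls and employed rises by 56.55; labor force unchanged → E = 2,120.65, U = 39.00, labor force = 2,159.65 thousand.
New unemployment rate = 39.00 / 2,159.65 = 1.81%.

New unemployment rate ≈ 1.81%.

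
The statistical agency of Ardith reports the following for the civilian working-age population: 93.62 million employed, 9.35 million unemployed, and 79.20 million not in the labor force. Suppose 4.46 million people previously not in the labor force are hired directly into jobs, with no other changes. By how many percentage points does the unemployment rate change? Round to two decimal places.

The unemployment rate changes by −0.38 percentage points.

Initially, labor force = 93.62 + 9.35 = 102.97 million, so u = 9.35/102.97 = 9.08%.
After the change, employed and labor force both rise by 4.46; unemployed unchanged → E = 98.08, U = 9.35, labor force = 107.43 million.
New unemployment rate = 9.35 / 107.43 = 8.70%.
Change = 8.70% − 9.08% = −0.38 percentage points.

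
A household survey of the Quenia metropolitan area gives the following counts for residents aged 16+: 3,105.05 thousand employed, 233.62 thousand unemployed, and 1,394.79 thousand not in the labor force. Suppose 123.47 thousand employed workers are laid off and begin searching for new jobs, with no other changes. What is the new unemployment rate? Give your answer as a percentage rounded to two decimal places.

New unemployment rate ≈ 10.70%.

Initially, labor force = 3,105.05 + 233.62 = 3,338.67 thousand, so u = 233.62/3,338.67 = 7.00%.
After the change, employed falls and unemployed rises by 123.47; labor force unchanged → E = 2,981.58, U = 357.09, labor force = 3,338.67 thousand.
New unemployment rate = 357.09 / 3,338.67 = 10.70%.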